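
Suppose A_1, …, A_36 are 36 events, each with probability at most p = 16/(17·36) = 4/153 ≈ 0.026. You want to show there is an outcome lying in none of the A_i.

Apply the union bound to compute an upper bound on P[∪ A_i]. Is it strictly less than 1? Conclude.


Union bound: P[∪_{i=1}^{36} A_i] ≤ Σ_i P[A_i] ≤ 36·p = 36·(4/153) = 16/17.
Numerically: 16/17 ≈ 0.941.
Is 16/17 < 1? YES.
Since P[∪ A_i] ≤ 16/17 < 1, the complement has P[∩ A_i^c] ≥ 1 − 16/17 = 1/17 > 0, so some outcome avoids every A_i.

36·p = 16/17 ≈ 0.941; existence CERTIFIED by the union bound.


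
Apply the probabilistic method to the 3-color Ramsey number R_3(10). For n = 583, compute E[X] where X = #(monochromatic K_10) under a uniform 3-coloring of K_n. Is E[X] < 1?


E[X] = C(583, 10) · 3^{1 − 45} = 1156690232601431494120 · 3^{−44} = 1156690232601431494120/984770902183611232881.
As a reduced fraction: E[X] = 1156690232601431494120/984770902183611232881 ≈ 1.17458.
Is E[X] < 1? NO.
Since E[X] ≥ 1, the first-moment bound is inconclusive at n = 583; it does NOT by itself certify R_3(10) > 583.

E[X] = 1156690232601431494120/984770902183611232881 ≈ 1.17458; E[X] ≥ 1; first-moment method inconclusive here.


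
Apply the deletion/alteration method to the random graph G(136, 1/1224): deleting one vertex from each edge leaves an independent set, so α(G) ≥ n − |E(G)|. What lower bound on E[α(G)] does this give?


E[|E(G)|] = C(136, 2)·p = 9180 · (1/1224) = 15/2.
E[α(G)] ≥ n − E[|E(G)|] = 136 − 15/2 = 257/2.
Numerically: ≈ 128.500.
(This is only a lower bound; the true E[α(G)] may be larger.)

E[α(G)] ≥ 257/2 ≈ 128.500.


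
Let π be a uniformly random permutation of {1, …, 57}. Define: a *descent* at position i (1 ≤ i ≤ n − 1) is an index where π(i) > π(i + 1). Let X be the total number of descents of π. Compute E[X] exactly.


Write X = Σ X_I over i = 1, …, 56, with X_I the indicator of one descent.
There are 56 indicators.
For each fixed i, the pair (π(i), π(i+1)) is a uniformly random ordered pair of distinct values from {1, …, 57}; by symmetry P[π(i) > π(i+1)] = 1/2.
By linearity: E[X] = 56 · (1/2) = (57 − 1) · (1/2) = 28 ≈ 28.000000.

E[X] = 28 = 28.000000.


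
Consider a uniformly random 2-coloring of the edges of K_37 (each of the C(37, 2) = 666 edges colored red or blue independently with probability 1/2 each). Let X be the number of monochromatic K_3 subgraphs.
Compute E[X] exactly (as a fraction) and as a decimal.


Let X = Σ_S X_S over the C(37, 3) = 7770 subsets S of size 3, where X_S = 1 if the K_3 on S is monochromatic.
For a fixed S, the K_3 on S has C(3, 2) = 3 edges. P[all 3 edges red] = (1/2)^3, and likewise for blue, so P[monochromatic] = 2·(1/2)^3 = 2^{1 − 3} = 1/4.
By linearity: E[X] = C(37, 3) · 2^{1 − 3} = 7770 · 1/4 = 3885/2.
Numerically: E[X] ≈ 1942.500000.

E[X] = C(37,3)·2^(1−C(3,2)) = 3885/2 ≈ 1942.500000.


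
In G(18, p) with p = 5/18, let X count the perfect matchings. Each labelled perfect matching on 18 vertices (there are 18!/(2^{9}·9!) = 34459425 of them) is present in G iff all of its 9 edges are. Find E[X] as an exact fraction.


K_18 has 18!/(2^{9}·9!) = 34459425 labelled perfect matchings.
For each such perfect matching H, let X_H = 1 if all 9 edges of H are present in G. Then P[X_H = 1] = p^{9} = (5/18)^{9} = 1953125/198359290368.
Summing the indicators: E[X] = Σ_H E[X_H] = 34459425 · p^{9} = 34459425 · 1953125/198359290368 = 830908203125/2448880128.
Numerically: E[X] ≈ 339.301.

E[X] = 34459425 · (5/18)^{9} = 830908203125/2448880128 ≈ 339.301.


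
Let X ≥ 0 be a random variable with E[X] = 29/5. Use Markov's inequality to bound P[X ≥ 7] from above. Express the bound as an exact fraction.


μ = E[X] = 29/5, a = 7.
Markov: P[X ≥ 7] ≤ μ/a = (29/5)/7 = 29/35.
Numerically: ≈ 0.828571.
(Since a = 7 > μ = 5.800000, the bound 29/35 is < 1 and informative.)

P[X ≥ 7] ≤ 29/35 ≈ 0.828571.


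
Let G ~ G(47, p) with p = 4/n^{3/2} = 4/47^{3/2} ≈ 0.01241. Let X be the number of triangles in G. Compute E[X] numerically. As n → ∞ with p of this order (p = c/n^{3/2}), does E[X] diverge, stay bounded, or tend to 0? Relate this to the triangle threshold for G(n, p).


Number of potential triangles: C(47, 3) = 16215.
Each occurs with probability p³ ≈ (0.01241)³ ≈ 1.913109e-06.
By linearity: E[X] = C(47, 3)·p³ ≈ 16215 · 1.913109e-06 ≈ 0.0310.
Since α = 3/2 > 1, p = c/n^{3/2} = o(1/n) is below the triangle threshold p ~ 1/n. Asymptotically E[X] ~ (c³/6)·n^{3(1−α)} = (4³/6)·n^{-1.5} → 0, so by Markov's inequality G has no triangles w.h.p.

E[X] ≈ 0.0310; in regime p = Θ(1/n^{3/2}) E[X] tends to 0 (below the triangle threshold p ~ 1/n).


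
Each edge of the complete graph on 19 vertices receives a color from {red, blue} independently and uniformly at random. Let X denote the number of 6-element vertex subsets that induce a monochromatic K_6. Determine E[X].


Let X = Σ_S X_S over the C(19, 6) = 27132 subsets S of size 6, where X_S = 1 if the K_6 on S is monochromatic.
For a fixed S, the K_6 on S has C(6, 2) = 15 edges. P[all 15 edges red] = (1/2)^15, and likewise for blue, so P[monochromatic] = 2·(1/2)^15 = 2^{1 − 15} = 1/16384.
Summing: E[X] = C(19, 6) · 2^{1 − 15} = 27132 · 1/16384 = 6783/4096.
Numerically: E[X] ≈ 1.65601.

E[X] = C(19,6)·2^(1−C(6,2)) = 6783/4096 ≈ 1.65601.


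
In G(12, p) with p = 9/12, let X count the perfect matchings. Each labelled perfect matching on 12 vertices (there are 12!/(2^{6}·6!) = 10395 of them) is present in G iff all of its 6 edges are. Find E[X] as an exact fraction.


K_12 has 12!/(2^{6}·6!) = 10395 labelled perfect matchings.
For each such perfect matching H, let X_H = 1 if all 6 edges of H are present in G. Then P[X_H = 1] = p^{6} = (3/4)^{6} = 729/4096.
By linearity of expectation: E[X] = Σ_H E[X_H] = 10395 · p^{6} = 10395 · 729/4096 = 7577955/4096.
Numerically: E[X] ≈ 1850.

E[X] = 10395 · (3/4)^{6} = 7577955/4096 ≈ 1850.


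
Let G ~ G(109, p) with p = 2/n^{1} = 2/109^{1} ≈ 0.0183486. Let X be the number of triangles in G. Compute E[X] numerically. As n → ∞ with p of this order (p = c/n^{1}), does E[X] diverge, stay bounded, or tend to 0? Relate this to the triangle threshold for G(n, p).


Number of potential triangles: C(109, 3) = 209934.
Each occurs with probability p³ ≈ (0.0183486)³ ≈ 6.17746784e-06.
By linearity: E[X] = C(109, 3)·p³ ≈ 209934 · 6.17746784e-06 ≈ 1.296861.
Here α = 1, so p = 2/n is exactly at the triangle threshold p ~ 1/n. Asymptotically E[X] → c³/6 = 2³/6 = 4/3 ≈ 1.333333, a bounded constant. In this regime the triangle count is asymptotically Poisson(c³/6).

E[X] ≈ 1.296861; in regime p = Θ(1/n^{1}) E[X] stays bounded (at the triangle threshold p ~ 1/n).


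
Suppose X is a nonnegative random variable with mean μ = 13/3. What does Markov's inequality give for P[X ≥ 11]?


μ = E[X] = 13/3, a = 11.
Markov: P[X ≥ 11] ≤ μ/a = (13/3)/11 = 13/33.
Numerically: ≈ 0.39394.
(Since a = 11 > μ = 4.33333, the bound 13/33 is < 1 and informative.)

P[X ≥ 11] ≤ 13/33 ≈ 0.39394.


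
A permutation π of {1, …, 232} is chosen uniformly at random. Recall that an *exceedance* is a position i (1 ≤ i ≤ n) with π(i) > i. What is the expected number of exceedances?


Write X = Σ_{i=1}^{232} X_i, where X_i = 1_{π(i) > i}.
For each fixed i, π(i) is uniform over {1, …, 232} (marginal of a uniform permutation), so P[π(i) > i] = (n − i)/n. Summing: Σ_{i=1}^{232} (n − i)/n = (0 + 1 + … + 231)/232 = 232(232 − 1)/(2·232) = (232 − 1)/2.
Hence E[X] = Σ_{i=1}^{232} (232 − i)/232 = 231/2 ≈ 115.500000.

E[X] = 231/2 = 115.500000.


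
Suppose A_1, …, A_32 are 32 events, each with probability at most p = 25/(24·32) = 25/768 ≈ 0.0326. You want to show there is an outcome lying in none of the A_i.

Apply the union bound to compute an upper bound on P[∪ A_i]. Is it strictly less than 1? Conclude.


Union bound: P[∪_{i=1}^{32} A_i] ≤ Σ_i P[A_i] ≤ 32·p = 32·(25/768) = 25/24.
Numerically: 25/24 ≈ 1.0417.
Is 25/24 < 1? NO.
Since the bound 25/24 is ≥ 1, the union bound is uninformative here; it does NOT by itself certify existence.

32·p = 25/24 ≈ 1.0417; existence NOT certified by the union bound.


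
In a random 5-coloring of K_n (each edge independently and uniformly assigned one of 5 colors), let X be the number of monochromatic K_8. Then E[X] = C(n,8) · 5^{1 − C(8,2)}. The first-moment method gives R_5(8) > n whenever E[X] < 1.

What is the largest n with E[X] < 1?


We need C(n, 8) · 5^{1 − 28} < 1, i.e. C(n, 8) < 5^{28 − 1} = 7450580596923828125.
Check values of n near the boundary:
  n = 859: C(859, 8) = 7115855595170747139; 7115855595170747139 < 7450580596923828125? YES
  n = 860: C(860, 8) = 7182671140665308145; 7182671140665308145 < 7450580596923828125? YES
  n = 861: C(861, 8) = 7250034996615275865; 7250034996615275865 < 7450580596923828125? YES
  n = 862: C(862, 8) = 7317951015318931845; 7317951015318931845 < 7450580596923828125? YES
  n = 863: C(863, 8) = 7386423071602617757; 7386423071602617757 < 7450580596923828125? YES
  n = 864: C(864, 8) = 7455455062926006708; 7455455062926006708 < 7450580596923828125? NO
The largest n with C(n, 8) < 7450580596923828125 is n = 863 (where E[X] = 7386423071602617757/7450580596923828125 ≈ 0.9914). Hence R_5(8) > 863, i.e. R_5(8) ≥ 864.

Largest n = 863; hence R_5(8) > 863.


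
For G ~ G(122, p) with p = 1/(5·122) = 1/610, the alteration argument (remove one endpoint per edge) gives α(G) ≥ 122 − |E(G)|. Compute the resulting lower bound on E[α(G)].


E[|E(G)|] = C(122, 2)·p = 7381 · (1/610) = 121/10.
E[α(G)] ≥ n − E[|E(G)|] = 122 − 121/10 = 1099/10.
Numerically: ≈ 109.900000.
(This is only a lower bound; the true E[α(G)] may be larger.)

E[α(G)] ≥ 1099/10 ≈ 109.900000.


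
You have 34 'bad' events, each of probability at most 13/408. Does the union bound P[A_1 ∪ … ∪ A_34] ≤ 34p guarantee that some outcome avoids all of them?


Union bound: P[∪_{i=1}^{34} A_i] ≤ Σ_i P[A_i] ≤ 34·p = 34·(13/408) = 13/12.
Numerically: 13/12 ≈ 1.0833333.
Is 13/12 < 1? NO.
Since the bound 13/12 is ≥ 1, the union bound is uninformative here; it does NOT by itself certify existence.

34·p = 13/12 ≈ 1.0833333; existence NOT certified by the union bound.


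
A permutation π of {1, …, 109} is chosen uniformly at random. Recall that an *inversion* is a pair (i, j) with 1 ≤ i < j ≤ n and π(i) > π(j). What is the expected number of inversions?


Write X = Σ X_I over the C(109, 2) = 5886 pairs i < j, with X_I the indicator of one inversion.
There are 5886 indicators.
For each fixed pair i < j, the values π(i) and π(j) are two distinct elements of {1, …, 109} in uniformly random order; by symmetry P[π(i) > π(j)] = 1/2.
By linearity: E[X] = 5886 · (1/2) = C(109, 2) · (1/2) = 5886/2 = 2943 ≈ 2943.000000.

E[X] = 2943 = 2943.000000.


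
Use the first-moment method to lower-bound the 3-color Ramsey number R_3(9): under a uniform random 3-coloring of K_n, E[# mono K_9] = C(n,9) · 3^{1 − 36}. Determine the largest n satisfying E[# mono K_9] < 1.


We need C(n, 9) · 3^{1 − 36} < 1, i.e. C(n, 9) < 3^{36 − 1} = 50031545098999707.
Check values of n near the boundary:
  n = 297: C(297, 9) = 43842345008337645; 43842345008337645 < 50031545098999707? YES
  n = 298: C(298, 9) = 45207677551849890; 45207677551849890 < 50031545098999707? YES
  n = 299: C(299, 9) = 46610674441390059; 46610674441390059 < 50031545098999707? YES
  n = 300: C(300, 9) = 48052241692154700; 48052241692154700 < 50031545098999707? YES
  n = 301: C(301, 9) = 49533303936090975; 49533303936090975 < 50031545098999707? YES
  n = 302: C(302, 9) = 51054804739588650; 51054804739588650 < 50031545098999707? NO
The largest n with C(n, 9) < 50031545098999707 is n = 301 (where E[X] = 16511101312030325/16677181699666569 ≈ 0.990041). Hence R_3(9) > 301, i.e. R_3(9) ≥ 302.

Largest n = 301; hence R_3(9) > 301.


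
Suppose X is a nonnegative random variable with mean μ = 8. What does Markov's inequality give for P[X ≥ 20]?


μ = E[X] = 8, a = 20.
Markov: P[X ≥ 20] ≤ μ/a = (8)/20 = 2/5.
Numerically: ≈ 0.40000.
(Since a = 20 > μ = 8.00000, the bound 2/5 is < 1 and informative.)

P[X ≥ 20] ≤ 2/5 ≈ 0.40000.


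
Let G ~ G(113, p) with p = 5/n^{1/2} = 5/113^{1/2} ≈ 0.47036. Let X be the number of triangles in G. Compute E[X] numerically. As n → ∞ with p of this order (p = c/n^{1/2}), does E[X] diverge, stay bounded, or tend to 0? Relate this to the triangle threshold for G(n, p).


Number of potential triangles: C(113, 3) = 234136.
Each occurs with probability p³ ≈ (0.47036)³ ≈ 1.0406204e-01.
By linearity: E[X] = C(113, 3)·p³ ≈ 234136 · 1.0406204e-01 ≈ 24364.67049.
Since α = 1/2 < 1, p = c/n^{1/2} ≫ 1/n is above the triangle threshold p ~ 1/n. Asymptotically E[X] ~ (c³/6)·n^{3(1−α)} = (5³/6)·n^{1.5} → ∞; triangles are abundant w.h.p.

E[X] ≈ 24364.67049; in regime p = Θ(1/n^{1/2}) E[X] diverges (above the triangle threshold p ~ 1/n).


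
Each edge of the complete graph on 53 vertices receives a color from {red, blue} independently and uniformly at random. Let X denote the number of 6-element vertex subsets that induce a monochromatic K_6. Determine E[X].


Let X = Σ_S X_S over the C(53, 6) = 22957480 subsets S of size 6, where X_S = 1 if the K_6 on S is monochromatic.
For a fixed S, the K_6 on S has C(6, 2) = 15 edges. P[all 15 edges red] = (1/2)^15, and likewise for blue, so P[monochromatic] = 2·(1/2)^15 = 2^{1 − 15} = 1/16384.
Summing: E[X] = C(53, 6) · 2^{1 − 15} = 22957480 · 1/16384 = 2869685/2048.
Numerically: E[X] ≈ 1401.213379.

E[X] = C(53,6)·2^(1−C(6,2)) = 2869685/2048 ≈ 1401.213379.


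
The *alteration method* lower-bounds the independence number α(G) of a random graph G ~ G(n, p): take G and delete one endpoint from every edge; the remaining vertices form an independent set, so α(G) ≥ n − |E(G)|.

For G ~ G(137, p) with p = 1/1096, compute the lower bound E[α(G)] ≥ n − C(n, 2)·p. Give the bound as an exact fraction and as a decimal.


E[|E(G)|] = C(137, 2)·p = 9316 · (1/1096) = 17/2.
E[α(G)] ≥ n − E[|E(G)|] = 137 − 17/2 = 257/2.
Numerically: ≈ 128.500.
(This is only a lower bound; the true E[α(G)] may be larger.)

E[α(G)] ≥ 257/2 ≈ 128.500.


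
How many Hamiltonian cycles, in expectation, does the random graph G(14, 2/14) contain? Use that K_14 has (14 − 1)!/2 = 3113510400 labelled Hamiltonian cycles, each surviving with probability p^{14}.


K_14 has (14 − 1)!/2 = 3113510400 labelled Hamiltonian cycles.
For each such Hamiltonian cycle H, let X_H = 1 if all 14 edges of H are present in G. Then P[X_H = 1] = p^{14} = (1/7)^{14} = 1/678223072849.
Summing the indicators: E[X] = Σ_H E[X_H] = 3113510400 · p^{14} = 3113510400 · 1/678223072849 = 444787200/96889010407.
Numerically: E[X] ≈ 0.00459069.

E[X] = 3113510400 · (1/7)^{14} = 444787200/96889010407 ≈ 0.00459069.


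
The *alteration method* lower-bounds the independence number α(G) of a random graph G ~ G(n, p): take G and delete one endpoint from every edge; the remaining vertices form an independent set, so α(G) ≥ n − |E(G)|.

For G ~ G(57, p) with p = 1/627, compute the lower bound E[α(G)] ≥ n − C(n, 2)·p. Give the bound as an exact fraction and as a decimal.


E[|E(G)|] = C(57, 2)·p = 1596 · (1/627) = 28/11.
E[α(G)] ≥ n − E[|E(G)|] = 57 − 28/11 = 599/11.
Numerically: ≈ 54.4545.
(This is only a lower bound; the true E[α(G)] may be larger.)

E[α(G)] ≥ 599/11 ≈ 54.4545.


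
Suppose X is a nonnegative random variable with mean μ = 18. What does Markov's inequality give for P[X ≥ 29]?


μ = E[X] = 18, a = 29.
Markov: P[X ≥ 29] ≤ μ/a = (18)/29 = 18/29.
Numerically: ≈ 0.620690.
(Since a = 29 > μ = 18.000000, the bound 18/29 is < 1 and informative.)

P[X ≥ 29] ≤ 18/29 ≈ 0.620690.


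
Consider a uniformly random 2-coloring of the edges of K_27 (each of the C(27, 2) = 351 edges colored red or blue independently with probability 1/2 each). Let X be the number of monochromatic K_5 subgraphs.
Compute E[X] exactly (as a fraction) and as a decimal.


Let X = Σ_S X_S over the C(27, 5) = 80730 subsets S of size 5, where X_S = 1 if the K_5 on S is monochromatic.
For a fixed S, the K_5 on S has C(5, 2) = 10 edges. P[all 10 edges red] = (1/2)^10, and likewise for blue, so P[monochromatic] = 2·(1/2)^10 = 2^{1 − 10} = 1/512.
By linearity of expectation: E[X] = C(27, 5) · 2^{1 − 10} = 80730 · 1/512 = 40365/256.
Numerically: E[X] ≈ 157.676.

E[X] = C(27,5)·2^(1−C(5,2)) = 40365/256 ≈ 157.676.


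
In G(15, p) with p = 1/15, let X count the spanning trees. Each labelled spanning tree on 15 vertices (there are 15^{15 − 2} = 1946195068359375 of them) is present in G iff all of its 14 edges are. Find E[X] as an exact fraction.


K_15 has 15^{15 − 2} = 1946195068359375 labelled spanning trees.
For each such spanning tree H, let X_H = 1 if all 14 edges of H are present in G. Then P[X_H = 1] = p^{14} = (1/15)^{14} = 1/29192926025390625.
By linearity of expectation: E[X] = Σ_H E[X_H] = 1946195068359375 · p^{14} = 1946195068359375 · 1/29192926025390625 = 1/15.
Numerically: E[X] ≈ 0.0667.

E[X] = 1946195068359375 · (1/15)^{14} = 1/15 ≈ 0.0667.


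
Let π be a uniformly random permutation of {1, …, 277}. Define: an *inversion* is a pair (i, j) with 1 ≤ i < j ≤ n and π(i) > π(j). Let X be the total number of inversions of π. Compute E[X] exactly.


Write X = Σ X_I over the C(277, 2) = 38226 pairs i < j, with X_I the indicator of one inversion.
There are 38226 indicators.
For each fixed pair i < j, the values π(i) and π(j) are two distinct elements of {1, …, 277} in uniformly random order; by symmetry P[π(i) > π(j)] = 1/2.
By linearity: E[X] = 38226 · (1/2) = C(277, 2) · (1/2) = 38226/2 = 19113 ≈ 19113.0000.

E[X] = 19113 = 19113.0000.


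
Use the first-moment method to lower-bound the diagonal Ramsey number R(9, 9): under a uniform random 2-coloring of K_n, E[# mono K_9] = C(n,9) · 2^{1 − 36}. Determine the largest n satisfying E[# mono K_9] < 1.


We need C(n, 9) · 2^{1 − 36} < 1, i.e. C(n, 9) < 2^{36 − 1} = 34359738368.
Check values of n near the boundary:
  n = 63: C(63, 9) = 23667689815; 23667689815 < 34359738368? YES
  n = 64: C(64, 9) = 27540584512; 27540584512 < 34359738368? YES
  n = 65: C(65, 9) = 31966749880; 31966749880 < 34359738368? YES
  n = 66: C(66, 9) = 37014131440; 37014131440 < 34359738368? NO
The largest n with C(n, 9) < 34359738368 is n = 65 (where E[X] = 3995843735/4294967296 ≈ 0.9304). Hence R(9, 9) > 65, i.e. R(9, 9) ≥ 66.

Largest n = 65; hence R(9, 9) > 65.


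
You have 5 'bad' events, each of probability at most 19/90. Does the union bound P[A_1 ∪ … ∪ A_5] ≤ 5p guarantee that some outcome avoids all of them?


Union bound: P[∪_{i=1}^{5} A_i] ≤ Σ_i P[A_i] ≤ 5·p = 5·(19/90) = 19/18.
Numerically: 19/18 ≈ 1.055556.
Is 19/18 < 1? NO.
Since the bound 19/18 is ≥ 1, the union bound is uninformative here; it does NOT by itself certify existence.

5·p = 19/18 ≈ 1.055556; existence NOT certified by the union bound.


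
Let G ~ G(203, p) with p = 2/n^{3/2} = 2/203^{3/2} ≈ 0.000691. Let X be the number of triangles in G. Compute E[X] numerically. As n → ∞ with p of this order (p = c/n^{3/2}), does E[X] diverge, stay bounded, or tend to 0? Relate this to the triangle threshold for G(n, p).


Number of potential triangles: C(203, 3) = 1373701.
Each occurs with probability p³ ≈ (0.000691)³ ≈ 3.30642e-10.
By linearity: E[X] = C(203, 3)·p³ ≈ 1373701 · 3.30642e-10 ≈ 0.000.
Since α = 3/2 > 1, p = c/n^{3/2} = o(1/n) is below the triangle threshold p ~ 1/n. Asymptotically E[X] ~ (c³/6)·n^{3(1−α)} = (2³/6)·n^{-1.5} → 0, so by Markov's inequality G has no triangles w.h.p.

E[X] ≈ 0.000; in regime p = Θ(1/n^{3/2}) E[X] tends to 0 (below the triangle threshold p ~ 1/n).


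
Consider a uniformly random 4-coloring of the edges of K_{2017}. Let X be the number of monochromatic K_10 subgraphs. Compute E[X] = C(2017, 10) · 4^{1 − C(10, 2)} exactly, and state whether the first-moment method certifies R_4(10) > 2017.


E[X] = C(2017, 10) · 4^{1 − 45} = 300324964434452596180990448 · 4^{−44} = 300324964434452596180990448/309485009821345068724781056.
As a reduced fraction: E[X] = 18770310277153287261311903/19342813113834066795298816 ≈ 0.970402.
Is E[X] < 1? YES.
Since E[X] < 1, there exists a 4-coloring of K_{2017} with no monochromatic K_10; hence R_4(10) > 2017.

E[X] = 18770310277153287261311903/19342813113834066795298816 ≈ 0.970402; E[X] < 1, so R_4(10) > 2017.


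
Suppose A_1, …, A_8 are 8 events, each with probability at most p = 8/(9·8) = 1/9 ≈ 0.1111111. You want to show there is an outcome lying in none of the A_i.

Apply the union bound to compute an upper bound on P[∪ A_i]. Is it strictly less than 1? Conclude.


Union bound: P[∪_{i=1}^{8} A_i] ≤ Σ_i P[A_i] ≤ 8·p = 8·(1/9) = 8/9.
Numerically: 8/9 ≈ 0.8888889.
Is 8/9 < 1? YES.
Since P[∪ A_i] ≤ 8/9 < 1, the complement has P[∩ A_i^c] ≥ 1 − 8/9 = 1/9 > 0, so some outcome avoids every A_i.

8·p = 8/9 ≈ 0.8888889; existence CERTIFIED by the union bound.


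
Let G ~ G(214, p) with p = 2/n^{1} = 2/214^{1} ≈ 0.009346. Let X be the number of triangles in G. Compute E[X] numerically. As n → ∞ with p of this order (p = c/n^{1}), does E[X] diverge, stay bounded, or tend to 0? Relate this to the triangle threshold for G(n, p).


Number of potential triangles: C(214, 3) = 1610564.
Each occurs with probability p³ ≈ (0.009346)³ ≈ 8.162979e-07.
By linearity: E[X] = C(214, 3)·p³ ≈ 1610564 · 8.162979e-07 ≈ 1.3147.
Here α = 1, so p = 2/n is exactly at the triangle threshold p ~ 1/n. Asymptotically E[X] → c³/6 = 2³/6 = 4/3 ≈ 1.3333, a bounded constant. In this regime the triangle count is asymptotically Poisson(c³/6).

E[X] ≈ 1.3147; in regime p = Θ(1/n^{1}) E[X] stays bounded (at the triangle threshold p ~ 1/n).


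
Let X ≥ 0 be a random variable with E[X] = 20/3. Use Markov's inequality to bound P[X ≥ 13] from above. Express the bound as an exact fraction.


μ = E[X] = 20/3, a = 13.
Markov: P[X ≥ 13] ≤ μ/a = (20/3)/13 = 20/39.
Numerically: ≈ 0.513.
(Since a = 13 > μ = 6.667, the bound 20/39 is < 1 and informative.)

P[X ≥ 13] ≤ 20/39 ≈ 0.513.


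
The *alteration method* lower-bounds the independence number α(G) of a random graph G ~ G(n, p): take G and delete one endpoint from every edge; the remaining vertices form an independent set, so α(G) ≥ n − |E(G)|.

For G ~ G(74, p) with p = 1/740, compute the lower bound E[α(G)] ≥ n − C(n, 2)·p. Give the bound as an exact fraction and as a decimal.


E[|E(G)|] = C(74, 2)·p = 2701 · (1/740) = 73/20.
E[α(G)] ≥ n − E[|E(G)|] = 74 − 73/20 = 1407/20.
Numerically: ≈ 70.3500.
(This is only a lower bound; the true E[α(G)] may be larger.)

E[α(G)] ≥ 1407/20 ≈ 70.3500.


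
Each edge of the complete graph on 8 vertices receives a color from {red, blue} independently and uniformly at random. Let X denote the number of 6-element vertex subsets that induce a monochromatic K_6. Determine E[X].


Let X = Σ_S X_S over the C(8, 6) = 28 subsets S of size 6, where X_S = 1 if the K_6 on S is monochromatic.
For a fixed S, the K_6 on S has C(6, 2) = 15 edges. P[all 15 edges red] = (1/2)^15, and likewise for blue, so P[monochromatic] = 2·(1/2)^15 = 2^{1 − 15} = 1/16384.
By linearity of expectation: E[X] = C(8, 6) · 2^{1 − 15} = 28 · 1/16384 = 7/4096.
Numerically: E[X] ≈ 0.0017.

E[X] = C(8,6)·2^(1−C(6,2)) = 7/4096 ≈ 0.0017.


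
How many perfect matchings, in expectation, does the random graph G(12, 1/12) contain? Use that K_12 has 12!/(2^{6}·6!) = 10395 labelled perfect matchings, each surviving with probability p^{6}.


K_12 has 12!/(2^{6}·6!) = 10395 labelled perfect matchings.
For each such perfect matching H, let X_H = 1 if all 6 edges of H are present in G. Then P[X_H = 1] = p^{6} = (1/12)^{6} = 1/2985984.
Summing the indicators: E[X] = Σ_H E[X_H] = 10395 · p^{6} = 10395 · 1/2985984 = 385/110592.
Numerically: E[X] ≈ 0.00348126.

E[X] = 10395 · (1/12)^{6} = 385/110592 ≈ 0.00348126.


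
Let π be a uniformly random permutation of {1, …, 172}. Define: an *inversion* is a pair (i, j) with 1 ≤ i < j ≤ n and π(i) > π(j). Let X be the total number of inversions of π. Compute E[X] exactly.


Write X = Σ X_I over the C(172, 2) = 14706 pairs i < j, with X_I the indicator of one inversion.
There are 14706 indicators.
For each fixed pair i < j, the values π(i) and π(j) are two distinct elements of {1, …, 172} in uniformly random order; by symmetry P[π(i) > π(j)] = 1/2.
By linearity: E[X] = 14706 · (1/2) = C(172, 2) · (1/2) = 14706/2 = 7353 ≈ 7353.00000.

E[X] = 7353 = 7353.00000.


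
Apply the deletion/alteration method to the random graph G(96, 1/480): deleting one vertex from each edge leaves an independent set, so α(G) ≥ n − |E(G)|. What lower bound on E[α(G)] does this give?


E[|E(G)|] = C(96, 2)·p = 4560 · (1/480) = 19/2.
E[α(G)] ≥ n − E[|E(G)|] = 96 − 19/2 = 173/2.
Numerically: ≈ 86.500.
(This is only a lower bound; the true E[α(G)] may be larger.)

E[α(G)] ≥ 173/2 ≈ 86.500.


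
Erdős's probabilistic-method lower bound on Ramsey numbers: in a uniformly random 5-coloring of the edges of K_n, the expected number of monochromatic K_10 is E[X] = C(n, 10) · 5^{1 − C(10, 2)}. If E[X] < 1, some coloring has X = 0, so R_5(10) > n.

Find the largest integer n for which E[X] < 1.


We need C(n, 10) · 5^{1 − 45} < 1, i.e. C(n, 10) < 5^{45 − 1} = 5684341886080801486968994140625.
Check values of n near the boundary:
  n = 5391: C(5391, 10) = 5666344714787188828795213697883; 5666344714787188828795213697883 < 5684341886080801486968994140625? YES
  n = 5392: C(5392, 10) = 5676873040158402483252283957448; 5676873040158402483252283957448 < 5684341886080801486968994140625? YES
  n = 5393: C(5393, 10) = 5687418968154238267170642278008; 5687418968154238267170642278008 < 5684341886080801486968994140625? NO
  n = 5394: C(5394, 10) = 5697982524930156243149785372878; 5697982524930156243149785372878 < 5684341886080801486968994140625? NO
  n = 5395: C(5395, 10) = 5708563736675616143322765475706; 5708563736675616143322765475706 < 5684341886080801486968994140625? NO
The largest n with C(n, 10) < 5684341886080801486968994140625 is n = 5392 (where E[X] = 5676873040158402483252283957448/5684341886080801486968994140625 ≈ 0.998686). Hence R_5(10) > 5392, i.e. R_5(10) ≥ 5393.

Largest n = 5392; hence R_5(10) > 5392.


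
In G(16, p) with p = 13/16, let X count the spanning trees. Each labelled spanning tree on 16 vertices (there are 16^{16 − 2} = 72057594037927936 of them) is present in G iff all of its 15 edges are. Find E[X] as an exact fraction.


K_16 has 16^{16 − 2} = 72057594037927936 labelled spanning trees.
For each such spanning tree H, let X_H = 1 if all 15 edges of H are present in G. Then P[X_H = 1] = p^{15} = (13/16)^{15} = 51185893014090757/1152921504606846976.
Summing the indicators: E[X] = Σ_H E[X_H] = 72057594037927936 · p^{15} = 72057594037927936 · 51185893014090757/1152921504606846976 = 51185893014090757/16.
Numerically: E[X] ≈ 3.19912e+15.

E[X] = 72057594037927936 · (13/16)^{15} = 51185893014090757/16 ≈ 3.19912e+15.


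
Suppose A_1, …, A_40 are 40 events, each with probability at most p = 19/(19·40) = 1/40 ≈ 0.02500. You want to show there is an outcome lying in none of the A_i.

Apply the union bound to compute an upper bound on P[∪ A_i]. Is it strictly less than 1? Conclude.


Union bound: P[∪_{i=1}^{40} A_i] ≤ Σ_i P[A_i] ≤ 40·p = 40·(1/40) = 1.
Numerically: 1 ≈ 1.00000.
Is 1 < 1? NO.
Since the bound 1 is ≥ 1, the union bound is uninformative here; it does NOT by itself certify existence.

40·p = 1 ≈ 1.00000; existence NOT certified by the union bound.


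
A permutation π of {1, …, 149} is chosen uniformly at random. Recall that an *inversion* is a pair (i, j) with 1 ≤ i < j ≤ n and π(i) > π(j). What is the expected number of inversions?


Write X = Σ X_I over the C(149, 2) = 11026 pairs i < j, with X_I the indicator of one inversion.
There are 11026 indicators.
For each fixed pair i < j, the values π(i) and π(j) are two distinct elements of {1, …, 149} in uniformly random order; by symmetry P[π(i) > π(j)] = 1/2.
By linearity: E[X] = 11026 · (1/2) = C(149, 2) · (1/2) = 11026/2 = 5513 ≈ 5513.000.

E[X] = 5513 = 5513.000.


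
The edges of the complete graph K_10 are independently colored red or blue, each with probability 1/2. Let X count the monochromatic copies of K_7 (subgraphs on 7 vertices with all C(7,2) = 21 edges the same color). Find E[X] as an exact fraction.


Let X = Σ_S X_S over the C(10, 7) = 120 subsets S of size 7, where X_S = 1 if the K_7 on S is monochromatic.
For a fixed S, the K_7 on S has C(7, 2) = 21 edges. P[all 21 edges red] = (1/2)^21, and likewise for blue, so P[monochromatic] = 2·(1/2)^21 = 2^{1 − 21} = 1/1048576.
By linearity: E[X] = C(10, 7) · 2^{1 − 21} = 120 · 1/1048576 = 15/131072.
Numerically: E[X] ≈ 0.000114.

E[X] = C(10,7)·2^(1−C(7,2)) = 15/131072 ≈ 0.000114.


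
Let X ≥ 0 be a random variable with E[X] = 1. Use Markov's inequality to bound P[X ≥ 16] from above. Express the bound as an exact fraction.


μ = E[X] = 1, a = 16.
Markov: P[X ≥ 16] ≤ μ/a = (1)/16 = 1/16.
Numerically: ≈ 0.06250.
(Since a = 16 > μ = 1.00000, the bound 1/16 is < 1 and informative.)

P[X ≥ 16] ≤ 1/16 ≈ 0.06250.


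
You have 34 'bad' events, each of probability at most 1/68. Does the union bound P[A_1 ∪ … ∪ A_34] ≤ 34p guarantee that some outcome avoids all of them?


Union bound: P[∪_{i=1}^{34} A_i] ≤ Σ_i P[A_i] ≤ 34·p = 34·(1/68) = 1/2.
Numerically: 1/2 ≈ 0.5000000.
Is 1/2 < 1? YES.
Since P[∪ A_i] ≤ 1/2 < 1, the complement has P[∩ A_i^c] ≥ 1 − 1/2 = 1/2 > 0, so some outcome avoids every A_i.

34·p = 1/2 ≈ 0.5000000; existence CERTIFIED by the union bound.


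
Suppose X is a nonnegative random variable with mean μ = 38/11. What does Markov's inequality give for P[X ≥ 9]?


μ = E[X] = 38/11, a = 9.
Markov: P[X ≥ 9] ≤ μ/a = (38/11)/9 = 38/99.
Numerically: ≈ 0.384.
(Since a = 9 > μ = 3.455, the bound 38/99 is < 1 and informative.)

P[X ≥ 9] ≤ 38/99 ≈ 0.384.


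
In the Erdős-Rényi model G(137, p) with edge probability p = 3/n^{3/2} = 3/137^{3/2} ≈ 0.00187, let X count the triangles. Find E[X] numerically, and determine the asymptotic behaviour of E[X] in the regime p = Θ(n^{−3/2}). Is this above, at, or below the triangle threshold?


Number of potential triangles: C(137, 3) = 419220.
Each occurs with probability p³ ≈ (0.00187)³ ≈ 6.54819e-09.
By linearity: E[X] = C(137, 3)·p³ ≈ 419220 · 6.54819e-09 ≈ 0.003.
Since α = 3/2 > 1, p = c/n^{3/2} = o(1/n) is below the triangle threshold p ~ 1/n. Asymptotically E[X] ~ (c³/6)·n^{3(1−α)} = (3³/6)·n^{-1.5} → 0, so by Markov's inequality G has no triangles w.h.p.

E[X] ≈ 0.003; in regime p = Θ(1/n^{3/2}) E[X] tends to 0 (below the triangle threshold p ~ 1/n).


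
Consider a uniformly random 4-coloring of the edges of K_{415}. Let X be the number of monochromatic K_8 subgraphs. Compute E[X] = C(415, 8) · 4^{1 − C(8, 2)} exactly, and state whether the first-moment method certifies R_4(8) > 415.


E[X] = C(415, 8) · 4^{1 − 28} = 20388455694719685 · 4^{−27} = 20388455694719685/18014398509481984.
As a reduced fraction: E[X] = 20388455694719685/18014398509481984 ≈ 1.1318.
Is E[X] < 1? NO.
Since E[X] ≥ 1, the first-moment bound is inconclusive at n = 415; it does NOT by itself certify R_4(8) > 415.

E[X] = 20388455694719685/18014398509481984 ≈ 1.1318; E[X] ≥ 1; first-moment method inconclusive here.


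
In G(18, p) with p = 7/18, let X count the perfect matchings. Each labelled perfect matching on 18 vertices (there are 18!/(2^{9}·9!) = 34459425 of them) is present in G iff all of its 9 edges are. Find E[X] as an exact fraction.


K_18 has 18!/(2^{9}·9!) = 34459425 labelled perfect matchings.
For each such perfect matching H, let X_H = 1 if all 9 edges of H are present in G. Then P[X_H = 1] = p^{9} = (7/18)^{9} = 40353607/198359290368.
Summing the indicators: E[X] = Σ_H E[X_H] = 34459425 · p^{9} = 34459425 · 40353607/198359290368 = 17167433257975/2448880128.
Numerically: E[X] ≈ 7.01e+03.

E[X] = 34459425 · (7/18)^{9} = 17167433257975/2448880128 ≈ 7.01e+03.


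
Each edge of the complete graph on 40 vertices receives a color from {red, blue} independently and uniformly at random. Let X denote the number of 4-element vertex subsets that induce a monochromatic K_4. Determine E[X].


Let X = Σ_S X_S over the C(40, 4) = 91390 subsets S of size 4, where X_S = 1 if the K_4 on S is monochromatic.
For a fixed S, the K_4 on S has C(4, 2) = 6 edges. P[all 6 edges red] = (1/2)^6, and likewise for blue, so P[monochromatic] = 2·(1/2)^6 = 2^{1 − 6} = 1/32.
By linearity: E[X] = C(40, 4) · 2^{1 − 6} = 91390 · 1/32 = 45695/16.
Numerically: E[X] ≈ 2855.937500.

E[X] = C(40,4)·2^(1−C(4,2)) = 45695/16 ≈ 2855.937500.


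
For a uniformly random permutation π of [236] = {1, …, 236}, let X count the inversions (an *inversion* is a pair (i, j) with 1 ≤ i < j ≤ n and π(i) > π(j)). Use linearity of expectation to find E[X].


Write X = Σ X_I over the C(236, 2) = 27730 pairs i < j, with X_I the indicator of one inversion.
There are 27730 indicators.
For each fixed pair i < j, the values π(i) and π(j) are two distinct elements of {1, …, 236} in uniformly random order; by symmetry P[π(i) > π(j)] = 1/2.
By linearity: E[X] = 27730 · (1/2) = C(236, 2) · (1/2) = 27730/2 = 13865 ≈ 13865.0000.

E[X] = 13865 = 13865.0000.


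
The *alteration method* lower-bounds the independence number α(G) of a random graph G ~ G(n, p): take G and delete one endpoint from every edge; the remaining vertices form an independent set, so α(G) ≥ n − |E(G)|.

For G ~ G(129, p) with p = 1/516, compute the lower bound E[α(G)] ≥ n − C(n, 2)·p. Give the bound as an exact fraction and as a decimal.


E[|E(G)|] = C(129, 2)·p = 8256 · (1/516) = 16.
E[α(G)] ≥ n − E[|E(G)|] = 129 − 16 = 113.
Numerically: ≈ 113.000000.
(This is only a lower bound; the true E[α(G)] may be larger.)

E[α(G)] ≥ 113 ≈ 113.000000.


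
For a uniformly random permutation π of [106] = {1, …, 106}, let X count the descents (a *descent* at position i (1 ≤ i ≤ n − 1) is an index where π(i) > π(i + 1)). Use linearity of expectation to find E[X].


Write X = Σ X_I over i = 1, …, 105, with X_I the indicator of one descent.
There are 105 indicators.
For each fixed i, the pair (π(i), π(i+1)) is a uniformly random ordered pair of distinct values from {1, …, 106}; by symmetry P[π(i) > π(i+1)] = 1/2.
By linearity: E[X] = 105 · (1/2) = (106 − 1) · (1/2) = 105/2 ≈ 52.500.

E[X] = 105/2 = 52.500.


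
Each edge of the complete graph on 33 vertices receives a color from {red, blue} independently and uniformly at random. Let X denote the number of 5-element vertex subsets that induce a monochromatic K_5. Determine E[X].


Let X = Σ_S X_S over the C(33, 5) = 237336 subsets S of size 5, where X_S = 1 if the K_5 on S is monochromatic.
For a fixed S, the K_5 on S has C(5, 2) = 10 edges. P[all 10 edges red] = (1/2)^10, and likewise for blue, so P[monochromatic] = 2·(1/2)^10 = 2^{1 − 10} = 1/512.
Summing: E[X] = C(33, 5) · 2^{1 − 10} = 237336 · 1/512 = 29667/64.
Numerically: E[X] ≈ 463.547.

E[X] = C(33,5)·2^(1−C(5,2)) = 29667/64 ≈ 463.547.


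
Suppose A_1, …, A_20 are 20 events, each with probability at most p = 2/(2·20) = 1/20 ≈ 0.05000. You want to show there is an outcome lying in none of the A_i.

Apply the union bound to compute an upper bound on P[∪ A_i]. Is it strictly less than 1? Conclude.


Union bound: P[∪_{i=1}^{20} A_i] ≤ Σ_i P[A_i] ≤ 20·p = 20·(1/20) = 1.
Numerically: 1 ≈ 1.00000.
Is 1 < 1? NO.
Since the bound 1 is ≥ 1, the union bound is uninformative here; it does NOT by itself certify existence.

20·p = 1 ≈ 1.00000; existence NOT certified by the union bound.


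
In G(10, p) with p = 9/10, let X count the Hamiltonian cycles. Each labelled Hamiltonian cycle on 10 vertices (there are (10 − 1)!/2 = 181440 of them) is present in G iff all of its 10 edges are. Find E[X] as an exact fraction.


K_10 has (10 − 1)!/2 = 181440 labelled Hamiltonian cycles.
For each such Hamiltonian cycle H, let X_H = 1 if all 10 edges of H are present in G. Then P[X_H = 1] = p^{10} = (9/10)^{10} = 3486784401/10000000000.
Summing the indicators: E[X] = Σ_H E[X_H] = 181440 · p^{10} = 181440 · 3486784401/10000000000 = 1977006755367/31250000.
Numerically: E[X] ≈ 63264.2.

E[X] = 181440 · (9/10)^{10} = 1977006755367/31250000 ≈ 63264.2.


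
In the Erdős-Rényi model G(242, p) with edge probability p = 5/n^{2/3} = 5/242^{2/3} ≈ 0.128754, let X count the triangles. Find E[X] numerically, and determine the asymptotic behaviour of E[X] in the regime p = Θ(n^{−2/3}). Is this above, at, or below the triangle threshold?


Number of potential triangles: C(242, 3) = 2332880.
Each occurs with probability p³ ≈ (0.128754)³ ≈ 2.13441705e-03.
By linearity: E[X] = C(242, 3)·p³ ≈ 2332880 · 2.13441705e-03 ≈ 4979.338843.
Since α = 2/3 < 1, p = c/n^{2/3} ≫ 1/n is above the triangle threshold p ~ 1/n. Asymptotically E[X] ~ (c³/6)·n^{3(1−α)} = (5³/6)·n^{1} → ∞; triangles are abundant w.h.p.

E[X] ≈ 4979.338843; in regime p = Θ(1/n^{2/3}) E[X] diverges (above the triangle threshold p ~ 1/n).


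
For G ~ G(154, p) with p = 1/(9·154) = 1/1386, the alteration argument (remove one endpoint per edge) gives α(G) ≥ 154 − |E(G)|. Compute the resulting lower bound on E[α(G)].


E[|E(G)|] = C(154, 2)·p = 11781 · (1/1386) = 17/2.
E[α(G)] ≥ n − E[|E(G)|] = 154 − 17/2 = 291/2.
Numerically: ≈ 145.500000.
(This is only a lower bound; the true E[α(G)] may be larger.)

E[α(G)] ≥ 291/2 ≈ 145.500000.


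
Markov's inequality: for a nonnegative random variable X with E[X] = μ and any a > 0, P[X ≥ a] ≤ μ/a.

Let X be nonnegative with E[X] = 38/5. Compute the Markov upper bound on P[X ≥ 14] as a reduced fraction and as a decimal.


μ = E[X] = 38/5, a = 14.
Markov: P[X ≥ 14] ≤ μ/a = (38/5)/14 = 19/35.
Numerically: ≈ 0.54286.
(Since a = 14 > μ = 7.60000, the bound 19/35 is < 1 and informative.)

P[X ≥ 14] ≤ 19/35 ≈ 0.54286.


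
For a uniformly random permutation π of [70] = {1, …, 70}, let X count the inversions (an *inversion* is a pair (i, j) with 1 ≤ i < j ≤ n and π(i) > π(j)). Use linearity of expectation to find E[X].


Write X = Σ X_I over the C(70, 2) = 2415 pairs i < j, with X_I the indicator of one inversion.
There are 2415 indicators.
For each fixed pair i < j, the values π(i) and π(j) are two distinct elements of {1, …, 70} in uniformly random order; by symmetry P[π(i) > π(j)] = 1/2.
By linearity: E[X] = 2415 · (1/2) = C(70, 2) · (1/2) = 2415/2 = 2415/2 ≈ 1207.5000.

E[X] = 2415/2 = 1207.5000.


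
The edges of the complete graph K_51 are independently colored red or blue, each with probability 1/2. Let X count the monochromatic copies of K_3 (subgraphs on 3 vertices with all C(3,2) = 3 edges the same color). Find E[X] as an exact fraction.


Let X = Σ_S X_S over the C(51, 3) = 20825 subsets S of size 3, where X_S = 1 if the K_3 on S is monochromatic.
For a fixed S, the K_3 on S has C(3, 2) = 3 edges. P[all 3 edges red] = (1/2)^3, and likewise for blue, so P[monochromatic] = 2·(1/2)^3 = 2^{1 − 3} = 1/4.
Summing: E[X] = C(51, 3) · 2^{1 − 3} = 20825 · 1/4 = 20825/4.
Numerically: E[X] ≈ 5206.250.

E[X] = C(51,3)·2^(1−C(3,2)) = 20825/4 ≈ 5206.250.


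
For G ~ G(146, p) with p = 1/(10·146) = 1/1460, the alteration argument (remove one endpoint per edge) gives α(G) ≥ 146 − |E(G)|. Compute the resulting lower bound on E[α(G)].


E[|E(G)|] = C(146, 2)·p = 10585 · (1/1460) = 29/4.
E[α(G)] ≥ n − E[|E(G)|] = 146 − 29/4 = 555/4.
Numerically: ≈ 138.75000.
(This is only a lower bound; the true E[α(G)] may be larger.)

E[α(G)] ≥ 555/4 ≈ 138.75000.
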